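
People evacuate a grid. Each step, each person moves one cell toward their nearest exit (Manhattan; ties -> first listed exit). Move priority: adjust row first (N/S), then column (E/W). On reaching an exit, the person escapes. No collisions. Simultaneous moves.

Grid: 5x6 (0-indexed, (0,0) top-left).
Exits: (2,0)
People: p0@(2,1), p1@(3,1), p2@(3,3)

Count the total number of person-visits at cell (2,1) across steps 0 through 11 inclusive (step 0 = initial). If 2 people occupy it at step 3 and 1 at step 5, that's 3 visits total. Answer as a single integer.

Answer: 3

Derivation:
Step 0: p0@(2,1) p1@(3,1) p2@(3,3) -> at (2,1): 1 [p0], cum=1
Step 1: p0@ESC p1@(2,1) p2@(2,3) -> at (2,1): 1 [p1], cum=2
Step 2: p0@ESC p1@ESC p2@(2,2) -> at (2,1): 0 [-], cum=2
Step 3: p0@ESC p1@ESC p2@(2,1) -> at (2,1): 1 [p2], cum=3
Step 4: p0@ESC p1@ESC p2@ESC -> at (2,1): 0 [-], cum=3
Total visits = 3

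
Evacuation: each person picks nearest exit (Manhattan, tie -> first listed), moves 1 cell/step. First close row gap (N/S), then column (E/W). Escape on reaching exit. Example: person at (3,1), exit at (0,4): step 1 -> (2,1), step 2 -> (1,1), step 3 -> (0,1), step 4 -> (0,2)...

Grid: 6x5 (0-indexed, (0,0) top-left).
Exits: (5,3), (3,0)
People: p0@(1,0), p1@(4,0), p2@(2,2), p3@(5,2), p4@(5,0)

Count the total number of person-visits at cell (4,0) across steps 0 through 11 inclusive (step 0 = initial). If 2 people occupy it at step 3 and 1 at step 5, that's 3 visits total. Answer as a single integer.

Step 0: p0@(1,0) p1@(4,0) p2@(2,2) p3@(5,2) p4@(5,0) -> at (4,0): 1 [p1], cum=1
Step 1: p0@(2,0) p1@ESC p2@(3,2) p3@ESC p4@(4,0) -> at (4,0): 1 [p4], cum=2
Step 2: p0@ESC p1@ESC p2@(3,1) p3@ESC p4@ESC -> at (4,0): 0 [-], cum=2
Step 3: p0@ESC p1@ESC p2@ESC p3@ESC p4@ESC -> at (4,0): 0 [-], cum=2
Total visits = 2

Answer: 2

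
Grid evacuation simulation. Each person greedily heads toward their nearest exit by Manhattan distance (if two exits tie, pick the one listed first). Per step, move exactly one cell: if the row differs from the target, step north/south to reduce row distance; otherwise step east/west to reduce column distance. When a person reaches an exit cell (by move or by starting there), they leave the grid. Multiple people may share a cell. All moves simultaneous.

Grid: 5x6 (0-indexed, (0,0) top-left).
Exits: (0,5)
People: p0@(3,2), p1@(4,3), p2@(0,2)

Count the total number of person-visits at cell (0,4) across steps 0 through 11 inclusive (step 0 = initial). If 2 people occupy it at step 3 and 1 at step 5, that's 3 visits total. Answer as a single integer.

Step 0: p0@(3,2) p1@(4,3) p2@(0,2) -> at (0,4): 0 [-], cum=0
Step 1: p0@(2,2) p1@(3,3) p2@(0,3) -> at (0,4): 0 [-], cum=0
Step 2: p0@(1,2) p1@(2,3) p2@(0,4) -> at (0,4): 1 [p2], cum=1
Step 3: p0@(0,2) p1@(1,3) p2@ESC -> at (0,4): 0 [-], cum=1
Step 4: p0@(0,3) p1@(0,3) p2@ESC -> at (0,4): 0 [-], cum=1
Step 5: p0@(0,4) p1@(0,4) p2@ESC -> at (0,4): 2 [p0,p1], cum=3
Step 6: p0@ESC p1@ESC p2@ESC -> at (0,4): 0 [-], cum=3
Total visits = 3

Answer: 3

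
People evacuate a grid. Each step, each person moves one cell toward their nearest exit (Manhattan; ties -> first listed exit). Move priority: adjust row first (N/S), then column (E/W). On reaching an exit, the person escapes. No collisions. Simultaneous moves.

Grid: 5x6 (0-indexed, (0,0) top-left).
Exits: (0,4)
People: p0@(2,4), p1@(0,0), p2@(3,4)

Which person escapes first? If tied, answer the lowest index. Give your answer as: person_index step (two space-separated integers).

Answer: 0 2

Derivation:
Step 1: p0:(2,4)->(1,4) | p1:(0,0)->(0,1) | p2:(3,4)->(2,4)
Step 2: p0:(1,4)->(0,4)->EXIT | p1:(0,1)->(0,2) | p2:(2,4)->(1,4)
Step 3: p0:escaped | p1:(0,2)->(0,3) | p2:(1,4)->(0,4)->EXIT
Step 4: p0:escaped | p1:(0,3)->(0,4)->EXIT | p2:escaped
Exit steps: [2, 4, 3]
First to escape: p0 at step 2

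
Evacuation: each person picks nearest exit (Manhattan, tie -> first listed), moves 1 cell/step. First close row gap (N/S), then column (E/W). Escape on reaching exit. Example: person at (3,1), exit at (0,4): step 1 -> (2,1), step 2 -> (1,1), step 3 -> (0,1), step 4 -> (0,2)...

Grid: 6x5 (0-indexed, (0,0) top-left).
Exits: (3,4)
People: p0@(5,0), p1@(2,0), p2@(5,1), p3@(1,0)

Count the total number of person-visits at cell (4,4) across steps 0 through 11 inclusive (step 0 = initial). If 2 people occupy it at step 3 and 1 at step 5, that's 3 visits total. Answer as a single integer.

Answer: 0

Derivation:
Step 0: p0@(5,0) p1@(2,0) p2@(5,1) p3@(1,0) -> at (4,4): 0 [-], cum=0
Step 1: p0@(4,0) p1@(3,0) p2@(4,1) p3@(2,0) -> at (4,4): 0 [-], cum=0
Step 2: p0@(3,0) p1@(3,1) p2@(3,1) p3@(3,0) -> at (4,4): 0 [-], cum=0
Step 3: p0@(3,1) p1@(3,2) p2@(3,2) p3@(3,1) -> at (4,4): 0 [-], cum=0
Step 4: p0@(3,2) p1@(3,3) p2@(3,3) p3@(3,2) -> at (4,4): 0 [-], cum=0
Step 5: p0@(3,3) p1@ESC p2@ESC p3@(3,3) -> at (4,4): 0 [-], cum=0
Step 6: p0@ESC p1@ESC p2@ESC p3@ESC -> at (4,4): 0 [-], cum=0
Total visits = 0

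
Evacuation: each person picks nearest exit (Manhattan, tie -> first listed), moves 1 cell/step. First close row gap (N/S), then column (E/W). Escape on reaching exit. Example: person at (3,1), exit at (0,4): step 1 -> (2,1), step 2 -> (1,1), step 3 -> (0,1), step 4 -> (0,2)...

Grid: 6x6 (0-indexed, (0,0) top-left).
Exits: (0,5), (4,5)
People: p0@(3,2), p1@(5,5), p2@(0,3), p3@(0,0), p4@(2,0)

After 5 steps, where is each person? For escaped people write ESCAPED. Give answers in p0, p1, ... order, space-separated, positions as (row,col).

Step 1: p0:(3,2)->(4,2) | p1:(5,5)->(4,5)->EXIT | p2:(0,3)->(0,4) | p3:(0,0)->(0,1) | p4:(2,0)->(1,0)
Step 2: p0:(4,2)->(4,3) | p1:escaped | p2:(0,4)->(0,5)->EXIT | p3:(0,1)->(0,2) | p4:(1,0)->(0,0)
Step 3: p0:(4,3)->(4,4) | p1:escaped | p2:escaped | p3:(0,2)->(0,3) | p4:(0,0)->(0,1)
Step 4: p0:(4,4)->(4,5)->EXIT | p1:escaped | p2:escaped | p3:(0,3)->(0,4) | p4:(0,1)->(0,2)
Step 5: p0:escaped | p1:escaped | p2:escaped | p3:(0,4)->(0,5)->EXIT | p4:(0,2)->(0,3)

ESCAPED ESCAPED ESCAPED ESCAPED (0,3)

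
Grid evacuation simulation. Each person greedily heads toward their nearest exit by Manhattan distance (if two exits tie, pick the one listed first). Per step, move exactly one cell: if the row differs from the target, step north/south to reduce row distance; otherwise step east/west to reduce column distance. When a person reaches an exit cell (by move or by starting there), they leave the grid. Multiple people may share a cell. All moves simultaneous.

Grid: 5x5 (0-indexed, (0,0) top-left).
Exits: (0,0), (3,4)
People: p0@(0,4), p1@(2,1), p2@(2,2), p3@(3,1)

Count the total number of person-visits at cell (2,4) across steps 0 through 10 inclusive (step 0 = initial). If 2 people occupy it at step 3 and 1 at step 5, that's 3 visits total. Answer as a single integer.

Step 0: p0@(0,4) p1@(2,1) p2@(2,2) p3@(3,1) -> at (2,4): 0 [-], cum=0
Step 1: p0@(1,4) p1@(1,1) p2@(3,2) p3@(3,2) -> at (2,4): 0 [-], cum=0
Step 2: p0@(2,4) p1@(0,1) p2@(3,3) p3@(3,3) -> at (2,4): 1 [p0], cum=1
Step 3: p0@ESC p1@ESC p2@ESC p3@ESC -> at (2,4): 0 [-], cum=1
Total visits = 1

Answer: 1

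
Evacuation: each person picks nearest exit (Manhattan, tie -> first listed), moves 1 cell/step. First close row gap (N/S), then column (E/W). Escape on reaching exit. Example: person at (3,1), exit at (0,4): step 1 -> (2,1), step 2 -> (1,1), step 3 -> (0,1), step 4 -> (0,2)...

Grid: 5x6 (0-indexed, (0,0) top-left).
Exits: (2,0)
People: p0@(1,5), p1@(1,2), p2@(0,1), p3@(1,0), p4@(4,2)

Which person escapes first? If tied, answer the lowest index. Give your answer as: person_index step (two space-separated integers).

Answer: 3 1

Derivation:
Step 1: p0:(1,5)->(2,5) | p1:(1,2)->(2,2) | p2:(0,1)->(1,1) | p3:(1,0)->(2,0)->EXIT | p4:(4,2)->(3,2)
Step 2: p0:(2,5)->(2,4) | p1:(2,2)->(2,1) | p2:(1,1)->(2,1) | p3:escaped | p4:(3,2)->(2,2)
Step 3: p0:(2,4)->(2,3) | p1:(2,1)->(2,0)->EXIT | p2:(2,1)->(2,0)->EXIT | p3:escaped | p4:(2,2)->(2,1)
Step 4: p0:(2,3)->(2,2) | p1:escaped | p2:escaped | p3:escaped | p4:(2,1)->(2,0)->EXIT
Step 5: p0:(2,2)->(2,1) | p1:escaped | p2:escaped | p3:escaped | p4:escaped
Step 6: p0:(2,1)->(2,0)->EXIT | p1:escaped | p2:escaped | p3:escaped | p4:escaped
Exit steps: [6, 3, 3, 1, 4]
First to escape: p3 at step 1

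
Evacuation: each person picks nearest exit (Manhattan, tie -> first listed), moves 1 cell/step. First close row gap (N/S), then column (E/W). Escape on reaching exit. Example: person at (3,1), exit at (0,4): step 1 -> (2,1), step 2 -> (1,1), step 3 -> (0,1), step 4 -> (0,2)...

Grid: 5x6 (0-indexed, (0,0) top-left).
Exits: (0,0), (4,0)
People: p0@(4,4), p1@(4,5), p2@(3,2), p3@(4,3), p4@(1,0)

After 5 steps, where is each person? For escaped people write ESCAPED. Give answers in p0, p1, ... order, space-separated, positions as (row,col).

Step 1: p0:(4,4)->(4,3) | p1:(4,5)->(4,4) | p2:(3,2)->(4,2) | p3:(4,3)->(4,2) | p4:(1,0)->(0,0)->EXIT
Step 2: p0:(4,3)->(4,2) | p1:(4,4)->(4,3) | p2:(4,2)->(4,1) | p3:(4,2)->(4,1) | p4:escaped
Step 3: p0:(4,2)->(4,1) | p1:(4,3)->(4,2) | p2:(4,1)->(4,0)->EXIT | p3:(4,1)->(4,0)->EXIT | p4:escaped
Step 4: p0:(4,1)->(4,0)->EXIT | p1:(4,2)->(4,1) | p2:escaped | p3:escaped | p4:escaped
Step 5: p0:escaped | p1:(4,1)->(4,0)->EXIT | p2:escaped | p3:escaped | p4:escaped

ESCAPED ESCAPED ESCAPED ESCAPED ESCAPED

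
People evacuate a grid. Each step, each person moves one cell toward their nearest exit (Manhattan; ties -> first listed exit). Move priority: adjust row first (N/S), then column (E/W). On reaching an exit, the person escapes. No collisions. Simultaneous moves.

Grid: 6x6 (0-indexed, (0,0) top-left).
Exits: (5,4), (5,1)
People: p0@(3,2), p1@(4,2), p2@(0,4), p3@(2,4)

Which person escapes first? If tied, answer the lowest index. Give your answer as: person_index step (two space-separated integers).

Answer: 1 2

Derivation:
Step 1: p0:(3,2)->(4,2) | p1:(4,2)->(5,2) | p2:(0,4)->(1,4) | p3:(2,4)->(3,4)
Step 2: p0:(4,2)->(5,2) | p1:(5,2)->(5,1)->EXIT | p2:(1,4)->(2,4) | p3:(3,4)->(4,4)
Step 3: p0:(5,2)->(5,1)->EXIT | p1:escaped | p2:(2,4)->(3,4) | p3:(4,4)->(5,4)->EXIT
Step 4: p0:escaped | p1:escaped | p2:(3,4)->(4,4) | p3:escaped
Step 5: p0:escaped | p1:escaped | p2:(4,4)->(5,4)->EXIT | p3:escaped
Exit steps: [3, 2, 5, 3]
First to escape: p1 at step 2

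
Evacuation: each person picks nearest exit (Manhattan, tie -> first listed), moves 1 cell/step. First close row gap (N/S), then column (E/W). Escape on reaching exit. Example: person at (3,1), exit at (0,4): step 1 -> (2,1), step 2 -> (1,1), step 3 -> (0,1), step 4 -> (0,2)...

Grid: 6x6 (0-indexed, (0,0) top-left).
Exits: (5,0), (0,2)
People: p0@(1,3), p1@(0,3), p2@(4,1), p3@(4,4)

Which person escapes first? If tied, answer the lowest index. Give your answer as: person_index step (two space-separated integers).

Answer: 1 1

Derivation:
Step 1: p0:(1,3)->(0,3) | p1:(0,3)->(0,2)->EXIT | p2:(4,1)->(5,1) | p3:(4,4)->(5,4)
Step 2: p0:(0,3)->(0,2)->EXIT | p1:escaped | p2:(5,1)->(5,0)->EXIT | p3:(5,4)->(5,3)
Step 3: p0:escaped | p1:escaped | p2:escaped | p3:(5,3)->(5,2)
Step 4: p0:escaped | p1:escaped | p2:escaped | p3:(5,2)->(5,1)
Step 5: p0:escaped | p1:escaped | p2:escaped | p3:(5,1)->(5,0)->EXIT
Exit steps: [2, 1, 2, 5]
First to escape: p1 at step 1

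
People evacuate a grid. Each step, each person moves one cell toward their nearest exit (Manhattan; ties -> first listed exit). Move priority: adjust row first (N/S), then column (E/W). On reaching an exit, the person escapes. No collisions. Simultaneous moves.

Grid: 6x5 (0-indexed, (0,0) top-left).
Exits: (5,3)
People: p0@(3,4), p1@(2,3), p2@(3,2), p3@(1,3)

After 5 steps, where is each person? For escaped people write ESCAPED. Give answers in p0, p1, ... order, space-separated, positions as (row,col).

Step 1: p0:(3,4)->(4,4) | p1:(2,3)->(3,3) | p2:(3,2)->(4,2) | p3:(1,3)->(2,3)
Step 2: p0:(4,4)->(5,4) | p1:(3,3)->(4,3) | p2:(4,2)->(5,2) | p3:(2,3)->(3,3)
Step 3: p0:(5,4)->(5,3)->EXIT | p1:(4,3)->(5,3)->EXIT | p2:(5,2)->(5,3)->EXIT | p3:(3,3)->(4,3)
Step 4: p0:escaped | p1:escaped | p2:escaped | p3:(4,3)->(5,3)->EXIT

ESCAPED ESCAPED ESCAPED ESCAPED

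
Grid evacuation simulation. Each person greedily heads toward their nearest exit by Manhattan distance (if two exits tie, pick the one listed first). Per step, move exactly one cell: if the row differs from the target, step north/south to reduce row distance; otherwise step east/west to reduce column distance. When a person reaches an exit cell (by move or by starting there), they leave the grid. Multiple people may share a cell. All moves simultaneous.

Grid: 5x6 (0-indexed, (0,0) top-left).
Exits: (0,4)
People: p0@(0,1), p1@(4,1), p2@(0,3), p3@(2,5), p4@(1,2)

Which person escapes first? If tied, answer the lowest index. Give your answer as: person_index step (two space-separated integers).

Step 1: p0:(0,1)->(0,2) | p1:(4,1)->(3,1) | p2:(0,3)->(0,4)->EXIT | p3:(2,5)->(1,5) | p4:(1,2)->(0,2)
Step 2: p0:(0,2)->(0,3) | p1:(3,1)->(2,1) | p2:escaped | p3:(1,5)->(0,5) | p4:(0,2)->(0,3)
Step 3: p0:(0,3)->(0,4)->EXIT | p1:(2,1)->(1,1) | p2:escaped | p3:(0,5)->(0,4)->EXIT | p4:(0,3)->(0,4)->EXIT
Step 4: p0:escaped | p1:(1,1)->(0,1) | p2:escaped | p3:escaped | p4:escaped
Step 5: p0:escaped | p1:(0,1)->(0,2) | p2:escaped | p3:escaped | p4:escaped
Step 6: p0:escaped | p1:(0,2)->(0,3) | p2:escaped | p3:escaped | p4:escaped
Step 7: p0:escaped | p1:(0,3)->(0,4)->EXIT | p2:escaped | p3:escaped | p4:escaped
Exit steps: [3, 7, 1, 3, 3]
First to escape: p2 at step 1

Answer: 2 1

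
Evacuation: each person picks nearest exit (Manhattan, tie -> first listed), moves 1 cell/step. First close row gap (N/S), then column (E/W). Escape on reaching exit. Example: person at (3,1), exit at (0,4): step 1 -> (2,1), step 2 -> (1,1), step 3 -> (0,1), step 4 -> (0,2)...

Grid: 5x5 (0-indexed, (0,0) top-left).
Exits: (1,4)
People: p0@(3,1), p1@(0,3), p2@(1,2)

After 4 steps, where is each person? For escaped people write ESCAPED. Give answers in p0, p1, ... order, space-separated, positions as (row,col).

Step 1: p0:(3,1)->(2,1) | p1:(0,3)->(1,3) | p2:(1,2)->(1,3)
Step 2: p0:(2,1)->(1,1) | p1:(1,3)->(1,4)->EXIT | p2:(1,3)->(1,4)->EXIT
Step 3: p0:(1,1)->(1,2) | p1:escaped | p2:escaped
Step 4: p0:(1,2)->(1,3) | p1:escaped | p2:escaped

(1,3) ESCAPED ESCAPED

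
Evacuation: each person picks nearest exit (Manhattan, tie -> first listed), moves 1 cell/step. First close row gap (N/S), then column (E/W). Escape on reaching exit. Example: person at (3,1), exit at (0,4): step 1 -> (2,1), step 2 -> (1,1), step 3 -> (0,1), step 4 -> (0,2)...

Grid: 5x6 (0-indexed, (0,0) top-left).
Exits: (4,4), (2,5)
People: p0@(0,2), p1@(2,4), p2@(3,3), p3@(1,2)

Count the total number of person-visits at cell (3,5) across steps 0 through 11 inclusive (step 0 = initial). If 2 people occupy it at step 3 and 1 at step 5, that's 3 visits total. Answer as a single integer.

Answer: 0

Derivation:
Step 0: p0@(0,2) p1@(2,4) p2@(3,3) p3@(1,2) -> at (3,5): 0 [-], cum=0
Step 1: p0@(1,2) p1@ESC p2@(4,3) p3@(2,2) -> at (3,5): 0 [-], cum=0
Step 2: p0@(2,2) p1@ESC p2@ESC p3@(2,3) -> at (3,5): 0 [-], cum=0
Step 3: p0@(2,3) p1@ESC p2@ESC p3@(2,4) -> at (3,5): 0 [-], cum=0
Step 4: p0@(2,4) p1@ESC p2@ESC p3@ESC -> at (3,5): 0 [-], cum=0
Step 5: p0@ESC p1@ESC p2@ESC p3@ESC -> at (3,5): 0 [-], cum=0
Total visits = 0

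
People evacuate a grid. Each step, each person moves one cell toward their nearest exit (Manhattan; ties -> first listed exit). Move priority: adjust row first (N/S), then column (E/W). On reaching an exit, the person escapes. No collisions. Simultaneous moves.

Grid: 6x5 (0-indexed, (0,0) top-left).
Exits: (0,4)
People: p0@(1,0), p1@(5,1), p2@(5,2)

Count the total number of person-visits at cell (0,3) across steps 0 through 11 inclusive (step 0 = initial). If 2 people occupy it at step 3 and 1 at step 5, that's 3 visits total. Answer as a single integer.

Step 0: p0@(1,0) p1@(5,1) p2@(5,2) -> at (0,3): 0 [-], cum=0
Step 1: p0@(0,0) p1@(4,1) p2@(4,2) -> at (0,3): 0 [-], cum=0
Step 2: p0@(0,1) p1@(3,1) p2@(3,2) -> at (0,3): 0 [-], cum=0
Step 3: p0@(0,2) p1@(2,1) p2@(2,2) -> at (0,3): 0 [-], cum=0
Step 4: p0@(0,3) p1@(1,1) p2@(1,2) -> at (0,3): 1 [p0], cum=1
Step 5: p0@ESC p1@(0,1) p2@(0,2) -> at (0,3): 0 [-], cum=1
Step 6: p0@ESC p1@(0,2) p2@(0,3) -> at (0,3): 1 [p2], cum=2
Step 7: p0@ESC p1@(0,3) p2@ESC -> at (0,3): 1 [p1], cum=3
Step 8: p0@ESC p1@ESC p2@ESC -> at (0,3): 0 [-], cum=3
Total visits = 3

Answer: 3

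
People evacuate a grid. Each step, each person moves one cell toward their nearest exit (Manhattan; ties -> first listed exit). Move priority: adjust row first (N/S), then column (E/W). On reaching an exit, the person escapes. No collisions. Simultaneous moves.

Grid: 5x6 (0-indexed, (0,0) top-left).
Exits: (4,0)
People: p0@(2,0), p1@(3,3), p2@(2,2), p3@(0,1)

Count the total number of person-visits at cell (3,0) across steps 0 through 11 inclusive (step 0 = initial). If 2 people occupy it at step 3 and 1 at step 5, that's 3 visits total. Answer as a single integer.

Answer: 1

Derivation:
Step 0: p0@(2,0) p1@(3,3) p2@(2,2) p3@(0,1) -> at (3,0): 0 [-], cum=0
Step 1: p0@(3,0) p1@(4,3) p2@(3,2) p3@(1,1) -> at (3,0): 1 [p0], cum=1
Step 2: p0@ESC p1@(4,2) p2@(4,2) p3@(2,1) -> at (3,0): 0 [-], cum=1
Step 3: p0@ESC p1@(4,1) p2@(4,1) p3@(3,1) -> at (3,0): 0 [-], cum=1
Step 4: p0@ESC p1@ESC p2@ESC p3@(4,1) -> at (3,0): 0 [-], cum=1
Step 5: p0@ESC p1@ESC p2@ESC p3@ESC -> at (3,0): 0 [-], cum=1
Total visits = 1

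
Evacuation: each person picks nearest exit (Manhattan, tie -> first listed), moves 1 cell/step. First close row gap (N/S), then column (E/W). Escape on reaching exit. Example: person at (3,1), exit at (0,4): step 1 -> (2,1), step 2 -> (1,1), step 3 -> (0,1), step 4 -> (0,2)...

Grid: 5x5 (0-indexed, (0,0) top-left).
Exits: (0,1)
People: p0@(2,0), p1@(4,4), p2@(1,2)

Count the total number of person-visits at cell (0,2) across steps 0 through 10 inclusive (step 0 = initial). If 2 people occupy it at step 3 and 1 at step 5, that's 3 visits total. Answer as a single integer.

Step 0: p0@(2,0) p1@(4,4) p2@(1,2) -> at (0,2): 0 [-], cum=0
Step 1: p0@(1,0) p1@(3,4) p2@(0,2) -> at (0,2): 1 [p2], cum=1
Step 2: p0@(0,0) p1@(2,4) p2@ESC -> at (0,2): 0 [-], cum=1
Step 3: p0@ESC p1@(1,4) p2@ESC -> at (0,2): 0 [-], cum=1
Step 4: p0@ESC p1@(0,4) p2@ESC -> at (0,2): 0 [-], cum=1
Step 5: p0@ESC p1@(0,3) p2@ESC -> at (0,2): 0 [-], cum=1
Step 6: p0@ESC p1@(0,2) p2@ESC -> at (0,2): 1 [p1], cum=2
Step 7: p0@ESC p1@ESC p2@ESC -> at (0,2): 0 [-], cum=2
Total visits = 2

Answer: 2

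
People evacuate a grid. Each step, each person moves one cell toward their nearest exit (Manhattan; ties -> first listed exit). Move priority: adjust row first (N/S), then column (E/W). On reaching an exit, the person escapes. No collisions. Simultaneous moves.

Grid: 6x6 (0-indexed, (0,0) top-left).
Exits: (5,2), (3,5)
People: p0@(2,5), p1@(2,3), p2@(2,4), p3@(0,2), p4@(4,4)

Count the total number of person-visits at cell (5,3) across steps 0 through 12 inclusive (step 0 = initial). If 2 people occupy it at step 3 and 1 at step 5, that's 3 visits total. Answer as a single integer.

Answer: 0

Derivation:
Step 0: p0@(2,5) p1@(2,3) p2@(2,4) p3@(0,2) p4@(4,4) -> at (5,3): 0 [-], cum=0
Step 1: p0@ESC p1@(3,3) p2@(3,4) p3@(1,2) p4@(3,4) -> at (5,3): 0 [-], cum=0
Step 2: p0@ESC p1@(3,4) p2@ESC p3@(2,2) p4@ESC -> at (5,3): 0 [-], cum=0
Step 3: p0@ESC p1@ESC p2@ESC p3@(3,2) p4@ESC -> at (5,3): 0 [-], cum=0
Step 4: p0@ESC p1@ESC p2@ESC p3@(4,2) p4@ESC -> at (5,3): 0 [-], cum=0
Step 5: p0@ESC p1@ESC p2@ESC p3@ESC p4@ESC -> at (5,3): 0 [-], cum=0
Total visits = 0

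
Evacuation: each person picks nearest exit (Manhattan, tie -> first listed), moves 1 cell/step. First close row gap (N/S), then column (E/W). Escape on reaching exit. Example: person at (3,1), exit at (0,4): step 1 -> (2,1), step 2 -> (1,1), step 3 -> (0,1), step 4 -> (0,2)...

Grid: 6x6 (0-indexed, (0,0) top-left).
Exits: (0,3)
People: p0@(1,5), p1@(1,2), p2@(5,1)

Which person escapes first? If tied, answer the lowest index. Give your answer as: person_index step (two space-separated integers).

Step 1: p0:(1,5)->(0,5) | p1:(1,2)->(0,2) | p2:(5,1)->(4,1)
Step 2: p0:(0,5)->(0,4) | p1:(0,2)->(0,3)->EXIT | p2:(4,1)->(3,1)
Step 3: p0:(0,4)->(0,3)->EXIT | p1:escaped | p2:(3,1)->(2,1)
Step 4: p0:escaped | p1:escaped | p2:(2,1)->(1,1)
Step 5: p0:escaped | p1:escaped | p2:(1,1)->(0,1)
Step 6: p0:escaped | p1:escaped | p2:(0,1)->(0,2)
Step 7: p0:escaped | p1:escaped | p2:(0,2)->(0,3)->EXIT
Exit steps: [3, 2, 7]
First to escape: p1 at step 2

Answer: 1 2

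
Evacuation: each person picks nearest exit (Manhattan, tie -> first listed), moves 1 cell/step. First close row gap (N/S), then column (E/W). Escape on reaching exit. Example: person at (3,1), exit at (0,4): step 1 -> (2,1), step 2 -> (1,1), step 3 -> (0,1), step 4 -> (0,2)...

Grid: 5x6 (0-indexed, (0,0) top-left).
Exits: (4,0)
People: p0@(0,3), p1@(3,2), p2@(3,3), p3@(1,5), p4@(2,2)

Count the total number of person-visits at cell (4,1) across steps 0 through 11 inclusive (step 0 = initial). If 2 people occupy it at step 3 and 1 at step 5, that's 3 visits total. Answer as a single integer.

Step 0: p0@(0,3) p1@(3,2) p2@(3,3) p3@(1,5) p4@(2,2) -> at (4,1): 0 [-], cum=0
Step 1: p0@(1,3) p1@(4,2) p2@(4,3) p3@(2,5) p4@(3,2) -> at (4,1): 0 [-], cum=0
Step 2: p0@(2,3) p1@(4,1) p2@(4,2) p3@(3,5) p4@(4,2) -> at (4,1): 1 [p1], cum=1
Step 3: p0@(3,3) p1@ESC p2@(4,1) p3@(4,5) p4@(4,1) -> at (4,1): 2 [p2,p4], cum=3
Step 4: p0@(4,3) p1@ESC p2@ESC p3@(4,4) p4@ESC -> at (4,1): 0 [-], cum=3
Step 5: p0@(4,2) p1@ESC p2@ESC p3@(4,3) p4@ESC -> at (4,1): 0 [-], cum=3
Step 6: p0@(4,1) p1@ESC p2@ESC p3@(4,2) p4@ESC -> at (4,1): 1 [p0], cum=4
Step 7: p0@ESC p1@ESC p2@ESC p3@(4,1) p4@ESC -> at (4,1): 1 [p3], cum=5
Step 8: p0@ESC p1@ESC p2@ESC p3@ESC p4@ESC -> at (4,1): 0 [-], cum=5
Total visits = 5

Answer: 5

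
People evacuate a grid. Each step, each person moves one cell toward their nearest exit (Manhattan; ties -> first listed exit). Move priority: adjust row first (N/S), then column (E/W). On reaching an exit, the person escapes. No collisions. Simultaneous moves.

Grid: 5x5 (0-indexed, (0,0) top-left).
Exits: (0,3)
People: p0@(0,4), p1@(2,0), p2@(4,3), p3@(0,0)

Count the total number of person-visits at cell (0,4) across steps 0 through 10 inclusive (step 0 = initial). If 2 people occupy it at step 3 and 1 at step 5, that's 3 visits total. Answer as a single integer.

Step 0: p0@(0,4) p1@(2,0) p2@(4,3) p3@(0,0) -> at (0,4): 1 [p0], cum=1
Step 1: p0@ESC p1@(1,0) p2@(3,3) p3@(0,1) -> at (0,4): 0 [-], cum=1
Step 2: p0@ESC p1@(0,0) p2@(2,3) p3@(0,2) -> at (0,4): 0 [-], cum=1
Step 3: p0@ESC p1@(0,1) p2@(1,3) p3@ESC -> at (0,4): 0 [-], cum=1
Step 4: p0@ESC p1@(0,2) p2@ESC p3@ESC -> at (0,4): 0 [-], cum=1
Step 5: p0@ESC p1@ESC p2@ESC p3@ESC -> at (0,4): 0 [-], cum=1
Total visits = 1

Answer: 1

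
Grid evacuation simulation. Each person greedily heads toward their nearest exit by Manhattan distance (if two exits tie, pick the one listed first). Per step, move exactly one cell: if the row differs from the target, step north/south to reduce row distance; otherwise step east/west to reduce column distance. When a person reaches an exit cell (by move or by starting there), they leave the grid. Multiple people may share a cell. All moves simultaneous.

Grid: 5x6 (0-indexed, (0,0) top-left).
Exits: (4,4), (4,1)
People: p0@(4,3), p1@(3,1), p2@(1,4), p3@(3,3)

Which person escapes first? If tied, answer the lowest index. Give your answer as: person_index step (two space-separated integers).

Answer: 0 1

Derivation:
Step 1: p0:(4,3)->(4,4)->EXIT | p1:(3,1)->(4,1)->EXIT | p2:(1,4)->(2,4) | p3:(3,3)->(4,3)
Step 2: p0:escaped | p1:escaped | p2:(2,4)->(3,4) | p3:(4,3)->(4,4)->EXIT
Step 3: p0:escaped | p1:escaped | p2:(3,4)->(4,4)->EXIT | p3:escaped
Exit steps: [1, 1, 3, 2]
First to escape: p0 at step 1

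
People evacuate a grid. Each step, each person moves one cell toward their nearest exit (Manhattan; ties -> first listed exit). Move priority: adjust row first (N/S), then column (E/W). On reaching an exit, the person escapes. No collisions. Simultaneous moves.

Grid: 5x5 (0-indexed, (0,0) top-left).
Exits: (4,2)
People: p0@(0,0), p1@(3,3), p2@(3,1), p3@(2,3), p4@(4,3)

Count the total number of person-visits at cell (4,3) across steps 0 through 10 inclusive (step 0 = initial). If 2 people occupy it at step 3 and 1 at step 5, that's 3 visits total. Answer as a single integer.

Step 0: p0@(0,0) p1@(3,3) p2@(3,1) p3@(2,3) p4@(4,3) -> at (4,3): 1 [p4], cum=1
Step 1: p0@(1,0) p1@(4,3) p2@(4,1) p3@(3,3) p4@ESC -> at (4,3): 1 [p1], cum=2
Step 2: p0@(2,0) p1@ESC p2@ESC p3@(4,3) p4@ESC -> at (4,3): 1 [p3], cum=3
Step 3: p0@(3,0) p1@ESC p2@ESC p3@ESC p4@ESC -> at (4,3): 0 [-], cum=3
Step 4: p0@(4,0) p1@ESC p2@ESC p3@ESC p4@ESC -> at (4,3): 0 [-], cum=3
Step 5: p0@(4,1) p1@ESC p2@ESC p3@ESC p4@ESC -> at (4,3): 0 [-], cum=3
Step 6: p0@ESC p1@ESC p2@ESC p3@ESC p4@ESC -> at (4,3): 0 [-], cum=3
Total visits = 3

Answer: 3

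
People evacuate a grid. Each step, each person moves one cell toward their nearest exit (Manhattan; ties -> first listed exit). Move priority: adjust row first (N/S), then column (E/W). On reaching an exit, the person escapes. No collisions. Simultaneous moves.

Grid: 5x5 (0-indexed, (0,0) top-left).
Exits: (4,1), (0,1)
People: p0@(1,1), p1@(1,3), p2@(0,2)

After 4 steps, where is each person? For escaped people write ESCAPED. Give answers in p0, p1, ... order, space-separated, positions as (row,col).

Step 1: p0:(1,1)->(0,1)->EXIT | p1:(1,3)->(0,3) | p2:(0,2)->(0,1)->EXIT
Step 2: p0:escaped | p1:(0,3)->(0,2) | p2:escaped
Step 3: p0:escaped | p1:(0,2)->(0,1)->EXIT | p2:escaped

ESCAPED ESCAPED ESCAPED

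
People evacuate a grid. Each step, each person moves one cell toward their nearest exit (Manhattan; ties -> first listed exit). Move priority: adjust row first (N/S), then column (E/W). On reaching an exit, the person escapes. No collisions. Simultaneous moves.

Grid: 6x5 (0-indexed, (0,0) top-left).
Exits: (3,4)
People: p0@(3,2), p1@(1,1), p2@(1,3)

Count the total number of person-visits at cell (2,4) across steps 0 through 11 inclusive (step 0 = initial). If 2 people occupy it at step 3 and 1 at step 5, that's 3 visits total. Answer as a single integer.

Answer: 0

Derivation:
Step 0: p0@(3,2) p1@(1,1) p2@(1,3) -> at (2,4): 0 [-], cum=0
Step 1: p0@(3,3) p1@(2,1) p2@(2,3) -> at (2,4): 0 [-], cum=0
Step 2: p0@ESC p1@(3,1) p2@(3,3) -> at (2,4): 0 [-], cum=0
Step 3: p0@ESC p1@(3,2) p2@ESC -> at (2,4): 0 [-], cum=0
Step 4: p0@ESC p1@(3,3) p2@ESC -> at (2,4): 0 [-], cum=0
Step 5: p0@ESC p1@ESC p2@ESC -> at (2,4): 0 [-], cum=0
Total visits = 0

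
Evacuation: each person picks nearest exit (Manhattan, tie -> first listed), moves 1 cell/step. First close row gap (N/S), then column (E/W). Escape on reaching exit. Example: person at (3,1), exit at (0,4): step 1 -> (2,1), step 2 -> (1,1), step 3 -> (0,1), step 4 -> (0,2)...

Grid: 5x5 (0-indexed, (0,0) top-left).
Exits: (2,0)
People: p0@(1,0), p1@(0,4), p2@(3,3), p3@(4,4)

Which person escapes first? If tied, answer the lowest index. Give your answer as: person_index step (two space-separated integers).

Answer: 0 1

Derivation:
Step 1: p0:(1,0)->(2,0)->EXIT | p1:(0,4)->(1,4) | p2:(3,3)->(2,3) | p3:(4,4)->(3,4)
Step 2: p0:escaped | p1:(1,4)->(2,4) | p2:(2,3)->(2,2) | p3:(3,4)->(2,4)
Step 3: p0:escaped | p1:(2,4)->(2,3) | p2:(2,2)->(2,1) | p3:(2,4)->(2,3)
Step 4: p0:escaped | p1:(2,3)->(2,2) | p2:(2,1)->(2,0)->EXIT | p3:(2,3)->(2,2)
Step 5: p0:escaped | p1:(2,2)->(2,1) | p2:escaped | p3:(2,2)->(2,1)
Step 6: p0:escaped | p1:(2,1)->(2,0)->EXIT | p2:escaped | p3:(2,1)->(2,0)->EXIT
Exit steps: [1, 6, 4, 6]
First to escape: p0 at step 1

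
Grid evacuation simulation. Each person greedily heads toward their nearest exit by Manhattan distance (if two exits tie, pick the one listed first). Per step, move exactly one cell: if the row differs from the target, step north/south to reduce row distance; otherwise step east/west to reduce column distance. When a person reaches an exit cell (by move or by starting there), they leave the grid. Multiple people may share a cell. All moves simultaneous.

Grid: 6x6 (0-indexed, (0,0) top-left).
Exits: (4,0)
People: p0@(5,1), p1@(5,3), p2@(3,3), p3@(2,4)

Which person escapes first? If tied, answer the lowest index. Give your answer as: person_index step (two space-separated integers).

Answer: 0 2

Derivation:
Step 1: p0:(5,1)->(4,1) | p1:(5,3)->(4,3) | p2:(3,3)->(4,3) | p3:(2,4)->(3,4)
Step 2: p0:(4,1)->(4,0)->EXIT | p1:(4,3)->(4,2) | p2:(4,3)->(4,2) | p3:(3,4)->(4,4)
Step 3: p0:escaped | p1:(4,2)->(4,1) | p2:(4,2)->(4,1) | p3:(4,4)->(4,3)
Step 4: p0:escaped | p1:(4,1)->(4,0)->EXIT | p2:(4,1)->(4,0)->EXIT | p3:(4,3)->(4,2)
Step 5: p0:escaped | p1:escaped | p2:escaped | p3:(4,2)->(4,1)
Step 6: p0:escaped | p1:escaped | p2:escaped | p3:(4,1)->(4,0)->EXIT
Exit steps: [2, 4, 4, 6]
First to escape: p0 at step 2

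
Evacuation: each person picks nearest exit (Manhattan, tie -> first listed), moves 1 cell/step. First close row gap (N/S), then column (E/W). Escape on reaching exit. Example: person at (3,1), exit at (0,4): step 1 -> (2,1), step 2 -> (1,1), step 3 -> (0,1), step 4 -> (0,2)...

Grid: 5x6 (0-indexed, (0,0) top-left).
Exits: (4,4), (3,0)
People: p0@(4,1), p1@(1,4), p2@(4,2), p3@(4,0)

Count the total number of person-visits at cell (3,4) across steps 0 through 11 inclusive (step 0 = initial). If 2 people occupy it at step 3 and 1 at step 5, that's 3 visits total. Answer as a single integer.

Answer: 1

Derivation:
Step 0: p0@(4,1) p1@(1,4) p2@(4,2) p3@(4,0) -> at (3,4): 0 [-], cum=0
Step 1: p0@(3,1) p1@(2,4) p2@(4,3) p3@ESC -> at (3,4): 0 [-], cum=0
Step 2: p0@ESC p1@(3,4) p2@ESC p3@ESC -> at (3,4): 1 [p1], cum=1
Step 3: p0@ESC p1@ESC p2@ESC p3@ESC -> at (3,4): 0 [-], cum=1
Total visits = 1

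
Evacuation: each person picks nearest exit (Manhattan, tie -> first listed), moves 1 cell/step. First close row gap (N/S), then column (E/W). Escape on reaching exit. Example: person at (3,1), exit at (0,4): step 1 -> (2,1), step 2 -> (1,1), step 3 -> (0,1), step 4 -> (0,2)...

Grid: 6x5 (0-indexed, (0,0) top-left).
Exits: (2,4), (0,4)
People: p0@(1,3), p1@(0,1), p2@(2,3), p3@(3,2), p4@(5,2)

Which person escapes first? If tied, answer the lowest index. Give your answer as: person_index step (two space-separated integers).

Answer: 2 1

Derivation:
Step 1: p0:(1,3)->(2,3) | p1:(0,1)->(0,2) | p2:(2,3)->(2,4)->EXIT | p3:(3,2)->(2,2) | p4:(5,2)->(4,2)
Step 2: p0:(2,3)->(2,4)->EXIT | p1:(0,2)->(0,3) | p2:escaped | p3:(2,2)->(2,3) | p4:(4,2)->(3,2)
Step 3: p0:escaped | p1:(0,3)->(0,4)->EXIT | p2:escaped | p3:(2,3)->(2,4)->EXIT | p4:(3,2)->(2,2)
Step 4: p0:escaped | p1:escaped | p2:escaped | p3:escaped | p4:(2,2)->(2,3)
Step 5: p0:escaped | p1:escaped | p2:escaped | p3:escaped | p4:(2,3)->(2,4)->EXIT
Exit steps: [2, 3, 1, 3, 5]
First to escape: p2 at step 1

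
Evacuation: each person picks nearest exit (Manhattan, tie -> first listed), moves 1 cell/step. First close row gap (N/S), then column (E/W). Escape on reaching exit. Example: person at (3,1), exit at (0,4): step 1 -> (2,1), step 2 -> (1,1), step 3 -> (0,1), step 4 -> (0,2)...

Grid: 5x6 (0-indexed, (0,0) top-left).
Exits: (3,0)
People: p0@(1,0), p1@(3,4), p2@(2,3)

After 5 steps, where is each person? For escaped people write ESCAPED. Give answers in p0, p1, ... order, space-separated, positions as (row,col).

Step 1: p0:(1,0)->(2,0) | p1:(3,4)->(3,3) | p2:(2,3)->(3,3)
Step 2: p0:(2,0)->(3,0)->EXIT | p1:(3,3)->(3,2) | p2:(3,3)->(3,2)
Step 3: p0:escaped | p1:(3,2)->(3,1) | p2:(3,2)->(3,1)
Step 4: p0:escaped | p1:(3,1)->(3,0)->EXIT | p2:(3,1)->(3,0)->EXIT

ESCAPED ESCAPED ESCAPED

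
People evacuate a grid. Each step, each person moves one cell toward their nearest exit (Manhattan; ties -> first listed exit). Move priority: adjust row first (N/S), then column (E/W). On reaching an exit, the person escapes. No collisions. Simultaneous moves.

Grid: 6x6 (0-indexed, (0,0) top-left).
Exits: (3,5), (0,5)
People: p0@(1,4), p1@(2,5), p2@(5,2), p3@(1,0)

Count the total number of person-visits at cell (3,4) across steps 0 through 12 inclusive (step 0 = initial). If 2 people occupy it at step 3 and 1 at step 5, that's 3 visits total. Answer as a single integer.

Answer: 1

Derivation:
Step 0: p0@(1,4) p1@(2,5) p2@(5,2) p3@(1,0) -> at (3,4): 0 [-], cum=0
Step 1: p0@(0,4) p1@ESC p2@(4,2) p3@(0,0) -> at (3,4): 0 [-], cum=0
Step 2: p0@ESC p1@ESC p2@(3,2) p3@(0,1) -> at (3,4): 0 [-], cum=0
Step 3: p0@ESC p1@ESC p2@(3,3) p3@(0,2) -> at (3,4): 0 [-], cum=0
Step 4: p0@ESC p1@ESC p2@(3,4) p3@(0,3) -> at (3,4): 1 [p2], cum=1
Step 5: p0@ESC p1@ESC p2@ESC p3@(0,4) -> at (3,4): 0 [-], cum=1
Step 6: p0@ESC p1@ESC p2@ESC p3@ESC -> at (3,4): 0 [-], cum=1
Total visits = 1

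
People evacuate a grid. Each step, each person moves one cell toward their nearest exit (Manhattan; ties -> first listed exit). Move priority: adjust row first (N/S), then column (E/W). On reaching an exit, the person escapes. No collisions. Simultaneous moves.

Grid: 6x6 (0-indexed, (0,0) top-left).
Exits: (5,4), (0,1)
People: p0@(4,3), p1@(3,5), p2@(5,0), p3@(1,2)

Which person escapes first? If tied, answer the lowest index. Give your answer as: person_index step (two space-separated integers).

Step 1: p0:(4,3)->(5,3) | p1:(3,5)->(4,5) | p2:(5,0)->(5,1) | p3:(1,2)->(0,2)
Step 2: p0:(5,3)->(5,4)->EXIT | p1:(4,5)->(5,5) | p2:(5,1)->(5,2) | p3:(0,2)->(0,1)->EXIT
Step 3: p0:escaped | p1:(5,5)->(5,4)->EXIT | p2:(5,2)->(5,3) | p3:escaped
Step 4: p0:escaped | p1:escaped | p2:(5,3)->(5,4)->EXIT | p3:escaped
Exit steps: [2, 3, 4, 2]
First to escape: p0 at step 2

Answer: 0 2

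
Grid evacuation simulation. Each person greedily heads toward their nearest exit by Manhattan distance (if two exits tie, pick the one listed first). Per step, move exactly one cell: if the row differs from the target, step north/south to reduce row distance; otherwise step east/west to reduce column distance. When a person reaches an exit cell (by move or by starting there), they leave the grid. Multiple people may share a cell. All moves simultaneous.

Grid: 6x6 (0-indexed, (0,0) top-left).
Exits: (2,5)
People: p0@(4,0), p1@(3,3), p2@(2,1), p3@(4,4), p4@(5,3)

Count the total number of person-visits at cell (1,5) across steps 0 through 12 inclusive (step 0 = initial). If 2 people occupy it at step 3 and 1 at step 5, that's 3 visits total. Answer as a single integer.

Step 0: p0@(4,0) p1@(3,3) p2@(2,1) p3@(4,4) p4@(5,3) -> at (1,5): 0 [-], cum=0
Step 1: p0@(3,0) p1@(2,3) p2@(2,2) p3@(3,4) p4@(4,3) -> at (1,5): 0 [-], cum=0
Step 2: p0@(2,0) p1@(2,4) p2@(2,3) p3@(2,4) p4@(3,3) -> at (1,5): 0 [-], cum=0
Step 3: p0@(2,1) p1@ESC p2@(2,4) p3@ESC p4@(2,3) -> at (1,5): 0 [-], cum=0
Step 4: p0@(2,2) p1@ESC p2@ESC p3@ESC p4@(2,4) -> at (1,5): 0 [-], cum=0
Step 5: p0@(2,3) p1@ESC p2@ESC p3@ESC p4@ESC -> at (1,5): 0 [-], cum=0
Step 6: p0@(2,4) p1@ESC p2@ESC p3@ESC p4@ESC -> at (1,5): 0 [-], cum=0
Step 7: p0@ESC p1@ESC p2@ESC p3@ESC p4@ESC -> at (1,5): 0 [-], cum=0
Total visits = 0

Answer: 0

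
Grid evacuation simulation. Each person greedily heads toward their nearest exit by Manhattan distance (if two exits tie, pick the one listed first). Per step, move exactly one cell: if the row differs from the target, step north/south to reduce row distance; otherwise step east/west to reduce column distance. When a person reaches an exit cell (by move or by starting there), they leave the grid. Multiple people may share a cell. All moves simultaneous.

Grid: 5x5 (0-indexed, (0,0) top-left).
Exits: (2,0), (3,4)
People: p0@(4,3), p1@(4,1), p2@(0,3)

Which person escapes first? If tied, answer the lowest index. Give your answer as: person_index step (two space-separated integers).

Step 1: p0:(4,3)->(3,3) | p1:(4,1)->(3,1) | p2:(0,3)->(1,3)
Step 2: p0:(3,3)->(3,4)->EXIT | p1:(3,1)->(2,1) | p2:(1,3)->(2,3)
Step 3: p0:escaped | p1:(2,1)->(2,0)->EXIT | p2:(2,3)->(3,3)
Step 4: p0:escaped | p1:escaped | p2:(3,3)->(3,4)->EXIT
Exit steps: [2, 3, 4]
First to escape: p0 at step 2

Answer: 0 2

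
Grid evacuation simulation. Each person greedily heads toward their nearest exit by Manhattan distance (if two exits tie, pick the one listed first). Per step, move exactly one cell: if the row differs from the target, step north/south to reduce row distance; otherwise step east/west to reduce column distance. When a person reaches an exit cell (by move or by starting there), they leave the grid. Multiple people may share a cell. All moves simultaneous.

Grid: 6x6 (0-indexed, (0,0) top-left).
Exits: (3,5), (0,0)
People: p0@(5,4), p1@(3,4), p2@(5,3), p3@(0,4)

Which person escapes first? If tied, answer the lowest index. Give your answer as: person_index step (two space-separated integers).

Answer: 1 1

Derivation:
Step 1: p0:(5,4)->(4,4) | p1:(3,4)->(3,5)->EXIT | p2:(5,3)->(4,3) | p3:(0,4)->(1,4)
Step 2: p0:(4,4)->(3,4) | p1:escaped | p2:(4,3)->(3,3) | p3:(1,4)->(2,4)
Step 3: p0:(3,4)->(3,5)->EXIT | p1:escaped | p2:(3,3)->(3,4) | p3:(2,4)->(3,4)
Step 4: p0:escaped | p1:escaped | p2:(3,4)->(3,5)->EXIT | p3:(3,4)->(3,5)->EXIT
Exit steps: [3, 1, 4, 4]
First to escape: p1 at step 1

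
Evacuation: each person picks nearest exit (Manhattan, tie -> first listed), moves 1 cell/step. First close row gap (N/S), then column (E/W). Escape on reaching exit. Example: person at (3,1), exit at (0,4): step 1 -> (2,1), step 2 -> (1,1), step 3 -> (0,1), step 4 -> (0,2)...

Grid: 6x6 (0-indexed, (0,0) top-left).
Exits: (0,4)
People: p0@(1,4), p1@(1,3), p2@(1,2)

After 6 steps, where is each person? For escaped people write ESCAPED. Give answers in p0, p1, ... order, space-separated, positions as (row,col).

Step 1: p0:(1,4)->(0,4)->EXIT | p1:(1,3)->(0,3) | p2:(1,2)->(0,2)
Step 2: p0:escaped | p1:(0,3)->(0,4)->EXIT | p2:(0,2)->(0,3)
Step 3: p0:escaped | p1:escaped | p2:(0,3)->(0,4)->EXIT

ESCAPED ESCAPED ESCAPED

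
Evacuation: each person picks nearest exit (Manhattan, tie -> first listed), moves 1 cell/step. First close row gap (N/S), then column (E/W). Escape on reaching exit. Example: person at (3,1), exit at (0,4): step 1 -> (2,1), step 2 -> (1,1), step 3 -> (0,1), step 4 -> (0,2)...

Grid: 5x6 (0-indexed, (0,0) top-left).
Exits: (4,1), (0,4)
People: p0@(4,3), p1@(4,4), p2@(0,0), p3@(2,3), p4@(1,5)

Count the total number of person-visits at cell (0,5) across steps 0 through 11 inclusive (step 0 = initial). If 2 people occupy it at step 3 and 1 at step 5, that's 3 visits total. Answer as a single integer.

Answer: 1

Derivation:
Step 0: p0@(4,3) p1@(4,4) p2@(0,0) p3@(2,3) p4@(1,5) -> at (0,5): 0 [-], cum=0
Step 1: p0@(4,2) p1@(4,3) p2@(0,1) p3@(1,3) p4@(0,5) -> at (0,5): 1 [p4], cum=1
Step 2: p0@ESC p1@(4,2) p2@(0,2) p3@(0,3) p4@ESC -> at (0,5): 0 [-], cum=1
Step 3: p0@ESC p1@ESC p2@(0,3) p3@ESC p4@ESC -> at (0,5): 0 [-], cum=1
Step 4: p0@ESC p1@ESC p2@ESC p3@ESC p4@ESC -> at (0,5): 0 [-], cum=1
Total visits = 1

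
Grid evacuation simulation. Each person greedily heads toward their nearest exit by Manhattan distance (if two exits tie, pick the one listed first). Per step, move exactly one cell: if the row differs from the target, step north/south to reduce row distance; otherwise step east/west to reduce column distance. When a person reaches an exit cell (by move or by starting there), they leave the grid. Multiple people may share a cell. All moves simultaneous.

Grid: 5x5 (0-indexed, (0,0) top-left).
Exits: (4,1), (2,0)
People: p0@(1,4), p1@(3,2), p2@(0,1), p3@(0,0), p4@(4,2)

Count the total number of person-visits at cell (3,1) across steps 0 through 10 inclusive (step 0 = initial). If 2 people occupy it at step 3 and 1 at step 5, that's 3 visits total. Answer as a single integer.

Answer: 0

Derivation:
Step 0: p0@(1,4) p1@(3,2) p2@(0,1) p3@(0,0) p4@(4,2) -> at (3,1): 0 [-], cum=0
Step 1: p0@(2,4) p1@(4,2) p2@(1,1) p3@(1,0) p4@ESC -> at (3,1): 0 [-], cum=0
Step 2: p0@(2,3) p1@ESC p2@(2,1) p3@ESC p4@ESC -> at (3,1): 0 [-], cum=0
Step 3: p0@(2,2) p1@ESC p2@ESC p3@ESC p4@ESC -> at (3,1): 0 [-], cum=0
Step 4: p0@(2,1) p1@ESC p2@ESC p3@ESC p4@ESC -> at (3,1): 0 [-], cum=0
Step 5: p0@ESC p1@ESC p2@ESC p3@ESC p4@ESC -> at (3,1): 0 [-], cum=0
Total visits = 0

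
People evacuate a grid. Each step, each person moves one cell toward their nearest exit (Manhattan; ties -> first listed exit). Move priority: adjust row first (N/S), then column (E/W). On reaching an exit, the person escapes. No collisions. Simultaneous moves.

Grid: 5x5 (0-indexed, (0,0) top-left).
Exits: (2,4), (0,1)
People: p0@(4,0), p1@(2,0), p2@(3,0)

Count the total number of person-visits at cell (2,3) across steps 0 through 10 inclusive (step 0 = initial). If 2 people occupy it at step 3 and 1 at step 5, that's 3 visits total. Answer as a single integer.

Step 0: p0@(4,0) p1@(2,0) p2@(3,0) -> at (2,3): 0 [-], cum=0
Step 1: p0@(3,0) p1@(1,0) p2@(2,0) -> at (2,3): 0 [-], cum=0
Step 2: p0@(2,0) p1@(0,0) p2@(1,0) -> at (2,3): 0 [-], cum=0
Step 3: p0@(1,0) p1@ESC p2@(0,0) -> at (2,3): 0 [-], cum=0
Step 4: p0@(0,0) p1@ESC p2@ESC -> at (2,3): 0 [-], cum=0
Step 5: p0@ESC p1@ESC p2@ESC -> at (2,3): 0 [-], cum=0
Total visits = 0

Answer: 0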